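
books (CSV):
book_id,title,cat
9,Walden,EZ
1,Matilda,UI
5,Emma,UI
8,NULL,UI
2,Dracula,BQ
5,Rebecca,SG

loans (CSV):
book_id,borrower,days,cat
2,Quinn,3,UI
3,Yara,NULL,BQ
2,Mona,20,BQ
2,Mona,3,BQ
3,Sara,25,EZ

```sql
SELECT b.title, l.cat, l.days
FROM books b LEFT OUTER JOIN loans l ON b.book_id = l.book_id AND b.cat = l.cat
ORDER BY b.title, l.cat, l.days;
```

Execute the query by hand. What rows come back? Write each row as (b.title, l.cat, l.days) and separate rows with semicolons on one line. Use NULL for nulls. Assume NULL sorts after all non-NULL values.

LEFT JOIN keeps every row from `books`; unmatched rows get NULL for `loans`'s columns.
Matching on b.book_id = l.book_id AND b.cat = l.cat.
- b[0] book_id=9, cat=EZ → no match; kept with NULLs on the l side.
- b[1] book_id=1, cat=UI → no match; kept with NULLs on the l side.
- b[2] book_id=5, cat=UI → no match; kept with NULLs on the l side.
- b[3] book_id=8, cat=UI → no match; kept with NULLs on the l side.
- b[4] book_id=2, cat=BQ → 2 match(es) in l → 2 row(s).
- b[5] book_id=5, cat=SG → no match; kept with NULLs on the l side.
After projecting and ordering:
b.title | l.cat | l.days
Dracula | BQ | 3
Dracula | BQ | 20
Emma | NULL | NULL
Matilda | NULL | NULL
Rebecca | NULL | NULL
Walden | NULL | NULL
NULL | NULL | NULL

(Dracula, BQ, 3); (Dracula, BQ, 20); (Emma, NULL, NULL); (Matilda, NULL, NULL); (Rebecca, NULL, NULL); (Walden, NULL, NULL); (NULL, NULL, NULL)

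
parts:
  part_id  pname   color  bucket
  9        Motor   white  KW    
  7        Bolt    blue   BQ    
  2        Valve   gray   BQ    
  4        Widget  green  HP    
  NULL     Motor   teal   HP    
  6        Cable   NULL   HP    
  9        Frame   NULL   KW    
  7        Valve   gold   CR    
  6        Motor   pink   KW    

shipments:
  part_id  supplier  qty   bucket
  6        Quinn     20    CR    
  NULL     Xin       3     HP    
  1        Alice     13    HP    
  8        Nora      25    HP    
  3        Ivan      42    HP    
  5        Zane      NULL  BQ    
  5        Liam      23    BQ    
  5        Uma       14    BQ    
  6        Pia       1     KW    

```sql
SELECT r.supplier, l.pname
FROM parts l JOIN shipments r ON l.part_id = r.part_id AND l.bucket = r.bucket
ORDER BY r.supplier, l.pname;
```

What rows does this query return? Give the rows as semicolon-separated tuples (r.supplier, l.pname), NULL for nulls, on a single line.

(Pia, Motor)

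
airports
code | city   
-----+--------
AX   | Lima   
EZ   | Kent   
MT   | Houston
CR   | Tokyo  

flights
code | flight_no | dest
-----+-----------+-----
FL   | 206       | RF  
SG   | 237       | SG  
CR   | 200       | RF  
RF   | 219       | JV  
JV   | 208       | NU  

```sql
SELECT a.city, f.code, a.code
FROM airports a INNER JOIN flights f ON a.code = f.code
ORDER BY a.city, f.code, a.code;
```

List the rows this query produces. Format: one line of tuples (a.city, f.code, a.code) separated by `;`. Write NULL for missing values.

INNER JOIN keeps only pairs where the ON condition holds.
Matching on a.code = f.code.
Matched pairs: 1.

(Tokyo, CR, CR)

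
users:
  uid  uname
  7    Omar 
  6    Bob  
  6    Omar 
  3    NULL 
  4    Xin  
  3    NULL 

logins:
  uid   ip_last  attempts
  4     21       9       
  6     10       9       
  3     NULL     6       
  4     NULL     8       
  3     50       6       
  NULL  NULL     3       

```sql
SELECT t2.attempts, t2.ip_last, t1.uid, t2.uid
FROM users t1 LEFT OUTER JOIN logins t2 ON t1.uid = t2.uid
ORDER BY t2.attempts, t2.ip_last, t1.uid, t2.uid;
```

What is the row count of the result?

LEFT JOIN keeps every row from `users`; unmatched rows get NULL for `logins`'s columns.
Matching on t1.uid = t2.uid. A NULL in a compared column never satisfies the condition.
- t1 row (uid=7): no match → kept, t2 columns NULL.
- t1 row (uid=6): matches 1 t2 row(s) → 1 output row(s).
- t1 row (uid=6): matches 1 t2 row(s) → 1 output row(s).
- t1 row (uid=3): matches 2 t2 row(s) → 2 output row(s).
- t1 row (uid=4): matches 2 t2 row(s) → 2 output row(s).
- t1 row (uid=3): matches 2 t2 row(s) → 2 output row(s).
Total: 8 matched + 1 padded = 9 rows.

9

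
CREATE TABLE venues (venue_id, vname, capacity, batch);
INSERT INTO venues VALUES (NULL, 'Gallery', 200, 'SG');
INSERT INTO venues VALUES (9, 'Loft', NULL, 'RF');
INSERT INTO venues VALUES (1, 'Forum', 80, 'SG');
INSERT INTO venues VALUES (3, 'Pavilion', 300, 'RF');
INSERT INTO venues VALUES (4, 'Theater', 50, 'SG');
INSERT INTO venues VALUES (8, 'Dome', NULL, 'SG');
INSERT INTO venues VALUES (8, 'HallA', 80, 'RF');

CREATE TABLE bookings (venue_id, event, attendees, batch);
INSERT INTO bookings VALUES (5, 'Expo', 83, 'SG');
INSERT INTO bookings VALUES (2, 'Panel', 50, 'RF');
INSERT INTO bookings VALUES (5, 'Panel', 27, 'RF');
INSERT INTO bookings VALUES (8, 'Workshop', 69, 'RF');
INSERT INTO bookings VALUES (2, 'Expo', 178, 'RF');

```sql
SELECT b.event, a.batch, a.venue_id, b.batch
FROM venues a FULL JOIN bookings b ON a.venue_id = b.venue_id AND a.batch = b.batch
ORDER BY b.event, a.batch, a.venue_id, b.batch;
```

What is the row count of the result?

FULL OUTER JOIN keeps every row from both sides; unmatched rows get NULL for the other side's columns.
Matching on a.venue_id = b.venue_id AND a.batch = b.batch. A NULL in a compared column never satisfies the condition.
- a (venue_id=NULL, batch=SG) has no partner → padded with NULL.
- a (venue_id=9, batch=RF) has no partner → padded with NULL.
- a (venue_id=1, batch=SG) has no partner → padded with NULL.
- a (venue_id=3, batch=RF) has no partner → padded with NULL.
- a (venue_id=4, batch=SG) has no partner → padded with NULL.
- a (venue_id=8, batch=SG) has no partner → padded with NULL.
- a (venue_id=8, batch=RF) pairs with 1 row(s) of b.
- 4 row(s) from b found no a partner → padded with NULL.
Total: 1 matched + 10 padded = 11 rows.

11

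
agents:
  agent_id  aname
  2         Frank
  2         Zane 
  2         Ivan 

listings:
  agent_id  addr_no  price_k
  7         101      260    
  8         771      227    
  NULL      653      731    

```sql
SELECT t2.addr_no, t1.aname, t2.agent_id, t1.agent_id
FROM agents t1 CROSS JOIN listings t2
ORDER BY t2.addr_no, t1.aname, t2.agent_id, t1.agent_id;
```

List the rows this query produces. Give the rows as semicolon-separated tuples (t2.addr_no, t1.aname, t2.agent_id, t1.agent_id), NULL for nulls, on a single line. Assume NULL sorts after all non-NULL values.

(101, Frank, 7, 2); (101, Ivan, 7, 2); (101, Zane, 7, 2); (653, Frank, NULL, 2); (653, Ivan, NULL, 2); (653, Zane, NULL, 2); (771, Frank, 8, 2); (771, Ivan, 8, 2); (771, Zane, 8, 2)

CROSS JOIN pairs every row of `agents` with every row of `listings`: 3 × 3 = 9 rows.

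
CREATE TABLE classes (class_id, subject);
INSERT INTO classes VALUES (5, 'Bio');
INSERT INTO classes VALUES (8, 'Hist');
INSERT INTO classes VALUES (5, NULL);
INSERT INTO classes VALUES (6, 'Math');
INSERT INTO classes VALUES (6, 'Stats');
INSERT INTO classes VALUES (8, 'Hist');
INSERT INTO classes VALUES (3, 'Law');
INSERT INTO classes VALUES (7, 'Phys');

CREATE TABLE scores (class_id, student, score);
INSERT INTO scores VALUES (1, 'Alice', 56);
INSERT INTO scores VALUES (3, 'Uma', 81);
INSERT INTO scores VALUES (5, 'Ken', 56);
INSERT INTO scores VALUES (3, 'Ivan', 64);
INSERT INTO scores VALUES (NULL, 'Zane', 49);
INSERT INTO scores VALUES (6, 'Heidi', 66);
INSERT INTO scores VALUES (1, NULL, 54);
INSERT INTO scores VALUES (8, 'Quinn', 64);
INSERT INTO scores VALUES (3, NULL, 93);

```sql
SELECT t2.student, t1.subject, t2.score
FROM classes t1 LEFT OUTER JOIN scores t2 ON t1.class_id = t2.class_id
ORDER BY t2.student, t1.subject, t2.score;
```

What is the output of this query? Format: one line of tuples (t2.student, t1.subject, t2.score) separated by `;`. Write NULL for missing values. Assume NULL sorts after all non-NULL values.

(Heidi, Math, 66); (Heidi, Stats, 66); (Ivan, Law, 64); (Ken, Bio, 56); (Ken, NULL, 56); (Quinn, Hist, 64); (Quinn, Hist, 64); (Uma, Law, 81); (NULL, Law, 93); (NULL, Phys, NULL)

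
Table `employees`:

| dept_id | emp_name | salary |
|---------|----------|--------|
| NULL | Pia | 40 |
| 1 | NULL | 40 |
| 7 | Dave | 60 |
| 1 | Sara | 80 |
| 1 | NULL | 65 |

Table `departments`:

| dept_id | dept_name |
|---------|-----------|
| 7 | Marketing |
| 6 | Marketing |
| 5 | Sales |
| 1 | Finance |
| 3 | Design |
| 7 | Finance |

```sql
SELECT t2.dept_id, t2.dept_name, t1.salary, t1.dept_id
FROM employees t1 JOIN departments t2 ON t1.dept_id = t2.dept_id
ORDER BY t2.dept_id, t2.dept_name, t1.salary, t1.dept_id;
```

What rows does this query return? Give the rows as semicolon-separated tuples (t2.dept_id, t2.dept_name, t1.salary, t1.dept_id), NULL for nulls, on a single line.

INNER JOIN keeps only pairs where the ON condition holds.
Matching on t1.dept_id = t2.dept_id. A NULL in a compared column never satisfies the condition.
- t1 row (dept_id=NULL): no match → dropped.
- t1 row (dept_id=1): matches 1 t2 row(s) → 1 output row(s).
- t1 row (dept_id=7): matches 2 t2 row(s) → 2 output row(s).
- t1 row (dept_id=1): matches 1 t2 row(s) → 1 output row(s).
- t1 row (dept_id=1): matches 1 t2 row(s) → 1 output row(s).
After projecting and ordering:
t2.dept_id | t2.dept_name | t1.salary | t1.dept_id
1 | Finance | 40 | 1
1 | Finance | 65 | 1
1 | Finance | 80 | 1
7 | Finance | 60 | 7
7 | Marketing | 60 | 7

(1, Finance, 40, 1); (1, Finance, 65, 1); (1, Finance, 80, 1); (7, Finance, 60, 7); (7, Marketing, 60, 7)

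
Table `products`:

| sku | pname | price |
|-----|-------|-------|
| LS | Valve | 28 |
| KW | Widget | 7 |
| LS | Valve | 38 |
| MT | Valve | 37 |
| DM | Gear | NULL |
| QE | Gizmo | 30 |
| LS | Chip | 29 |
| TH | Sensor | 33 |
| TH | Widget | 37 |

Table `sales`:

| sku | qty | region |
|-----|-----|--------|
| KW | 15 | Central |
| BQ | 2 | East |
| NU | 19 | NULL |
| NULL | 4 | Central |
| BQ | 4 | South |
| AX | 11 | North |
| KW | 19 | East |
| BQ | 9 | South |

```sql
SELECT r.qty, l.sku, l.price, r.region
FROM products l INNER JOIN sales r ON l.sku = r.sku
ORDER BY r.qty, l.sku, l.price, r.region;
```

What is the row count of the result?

2

INNER JOIN keeps only pairs where the ON condition holds.
Matching on l.sku = r.sku. A NULL in a compared column never satisfies the condition.
Matched pairs: 2.
Total: 2 rows.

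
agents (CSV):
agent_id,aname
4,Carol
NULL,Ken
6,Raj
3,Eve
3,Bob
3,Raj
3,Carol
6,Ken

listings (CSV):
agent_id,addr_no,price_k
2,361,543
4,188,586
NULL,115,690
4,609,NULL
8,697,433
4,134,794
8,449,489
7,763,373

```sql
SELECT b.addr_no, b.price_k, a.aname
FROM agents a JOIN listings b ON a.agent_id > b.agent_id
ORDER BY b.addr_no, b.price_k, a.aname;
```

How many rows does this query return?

INNER JOIN keeps only pairs where the ON condition holds.
Matching on a.agent_id > b.agent_id. A NULL in a compared column never satisfies the condition.
Matched pairs: 13.
Total: 13 rows.

13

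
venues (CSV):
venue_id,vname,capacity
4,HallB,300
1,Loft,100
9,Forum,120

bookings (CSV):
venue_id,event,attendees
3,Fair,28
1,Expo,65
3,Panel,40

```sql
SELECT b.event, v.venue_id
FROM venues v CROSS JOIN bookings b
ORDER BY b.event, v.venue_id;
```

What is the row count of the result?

CROSS JOIN pairs every row of `venues` with every row of `bookings`: 3 × 3 = 9 rows.

9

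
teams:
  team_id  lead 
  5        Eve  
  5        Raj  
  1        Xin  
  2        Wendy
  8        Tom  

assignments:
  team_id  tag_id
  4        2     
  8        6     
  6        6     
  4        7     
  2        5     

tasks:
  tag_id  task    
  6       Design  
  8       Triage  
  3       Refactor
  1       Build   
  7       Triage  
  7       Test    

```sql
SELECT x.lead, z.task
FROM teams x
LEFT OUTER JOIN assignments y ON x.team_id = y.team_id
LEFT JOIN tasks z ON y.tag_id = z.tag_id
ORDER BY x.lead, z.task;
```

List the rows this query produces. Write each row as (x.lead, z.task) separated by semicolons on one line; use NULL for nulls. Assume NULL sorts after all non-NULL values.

Evaluate left to right. First `teams x LEFT JOIN assignments y` on team_id: 5 row(s).
Then LEFT JOIN `tasks z` on tag_id: each of those 5 rows is kept; rows whose y.tag_id has no match in z get NULL for z's columns.

(Eve, NULL); (Raj, NULL); (Tom, Design); (Wendy, NULL); (Xin, NULL)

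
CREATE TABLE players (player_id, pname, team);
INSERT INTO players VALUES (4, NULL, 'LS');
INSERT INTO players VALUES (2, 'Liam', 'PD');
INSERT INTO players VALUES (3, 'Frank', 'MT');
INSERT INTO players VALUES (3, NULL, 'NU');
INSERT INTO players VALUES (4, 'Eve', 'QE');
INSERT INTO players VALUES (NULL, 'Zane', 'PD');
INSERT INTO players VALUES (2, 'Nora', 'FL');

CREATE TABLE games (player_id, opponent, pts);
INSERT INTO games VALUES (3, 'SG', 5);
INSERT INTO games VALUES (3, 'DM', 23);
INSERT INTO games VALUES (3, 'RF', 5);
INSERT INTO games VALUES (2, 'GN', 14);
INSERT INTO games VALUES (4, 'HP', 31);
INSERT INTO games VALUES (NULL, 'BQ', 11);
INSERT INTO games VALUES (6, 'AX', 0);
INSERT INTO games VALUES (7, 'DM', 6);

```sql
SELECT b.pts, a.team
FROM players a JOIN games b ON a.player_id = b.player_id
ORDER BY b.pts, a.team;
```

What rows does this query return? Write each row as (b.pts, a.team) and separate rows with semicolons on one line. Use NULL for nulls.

(5, MT); (5, MT); (5, NU); (5, NU); (14, FL); (14, PD); (23, MT); (23, NU); (31, LS); (31, QE)

INNER JOIN keeps only pairs where the ON condition holds.
Matching on a.player_id = b.player_id. A NULL in a compared column never satisfies the condition.
- a (player_id=4) pairs with 1 row(s) of b.
- a (player_id=2) pairs with 1 row(s) of b.
- a (player_id=3) pairs with 3 row(s) of b.
- a (player_id=3) pairs with 3 row(s) of b.
- a (player_id=4) pairs with 1 row(s) of b.
- a (player_id=NULL) has no partner → excluded.
- a (player_id=2) pairs with 1 row(s) of b.
After projecting and ordering:
b.pts | a.team
5 | MT
5 | MT
5 | NU
5 | NU
14 | FL
14 | PD
23 | MT
23 | NU
31 | LS
31 | QE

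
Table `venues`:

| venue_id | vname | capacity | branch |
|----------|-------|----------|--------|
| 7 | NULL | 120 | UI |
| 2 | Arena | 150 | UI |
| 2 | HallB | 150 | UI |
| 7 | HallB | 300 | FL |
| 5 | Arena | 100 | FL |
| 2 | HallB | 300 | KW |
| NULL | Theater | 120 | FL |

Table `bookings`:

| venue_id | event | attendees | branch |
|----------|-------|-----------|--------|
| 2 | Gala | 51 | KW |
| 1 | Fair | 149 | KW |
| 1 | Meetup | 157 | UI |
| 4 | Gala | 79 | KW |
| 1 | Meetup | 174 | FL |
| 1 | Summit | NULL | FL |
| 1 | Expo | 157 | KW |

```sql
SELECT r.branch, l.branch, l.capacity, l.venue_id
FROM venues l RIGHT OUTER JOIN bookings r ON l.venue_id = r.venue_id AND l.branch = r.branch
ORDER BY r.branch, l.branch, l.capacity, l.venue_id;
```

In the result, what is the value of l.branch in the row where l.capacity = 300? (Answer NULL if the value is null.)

RIGHT JOIN keeps every row from `bookings`; unmatched rows get NULL for `venues`'s columns.
Matching on l.venue_id = r.venue_id AND l.branch = r.branch. A NULL in a compared column never satisfies the condition.
- l (venue_id=7, branch=UI) has no partner in r.
- l (venue_id=2, branch=UI) has no partner in r.
- l (venue_id=2, branch=UI) has no partner in r.
- l (venue_id=7, branch=FL) has no partner in r.
- l (venue_id=5, branch=FL) has no partner in r.
- l (venue_id=2, branch=KW) pairs with 1 row(s) of r.
- l (venue_id=NULL, branch=FL) has no partner in r.
- 6 r row(s) had no l match → kept, l columns NULL.

KW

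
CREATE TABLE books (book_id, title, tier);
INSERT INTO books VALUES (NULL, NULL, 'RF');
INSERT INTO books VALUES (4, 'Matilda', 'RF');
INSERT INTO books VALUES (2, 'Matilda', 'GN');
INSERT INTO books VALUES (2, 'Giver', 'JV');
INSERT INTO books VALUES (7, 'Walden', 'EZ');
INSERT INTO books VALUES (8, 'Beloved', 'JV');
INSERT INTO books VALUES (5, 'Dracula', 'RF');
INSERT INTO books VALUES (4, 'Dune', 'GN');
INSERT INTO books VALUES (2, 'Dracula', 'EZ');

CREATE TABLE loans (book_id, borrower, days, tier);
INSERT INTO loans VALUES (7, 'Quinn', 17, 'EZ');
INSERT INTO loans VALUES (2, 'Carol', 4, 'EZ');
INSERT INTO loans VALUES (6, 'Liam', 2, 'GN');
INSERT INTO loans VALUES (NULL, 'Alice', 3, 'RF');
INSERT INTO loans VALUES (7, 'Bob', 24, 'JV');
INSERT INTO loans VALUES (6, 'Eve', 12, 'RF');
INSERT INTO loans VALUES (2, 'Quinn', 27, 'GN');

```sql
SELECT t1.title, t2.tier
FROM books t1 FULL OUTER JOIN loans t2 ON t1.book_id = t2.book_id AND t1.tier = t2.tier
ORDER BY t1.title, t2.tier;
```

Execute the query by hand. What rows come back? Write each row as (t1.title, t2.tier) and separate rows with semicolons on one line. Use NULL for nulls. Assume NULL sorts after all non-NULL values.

FULL OUTER JOIN keeps every row from both sides; unmatched rows get NULL for the other side's columns.
Matching on t1.book_id = t2.book_id AND t1.tier = t2.tier. A NULL in a compared column never satisfies the condition.
- book_id=NULL, tier=RF: no t2 row matches, row kept with t2 columns NULL.
- book_id=4, tier=RF: no t2 row matches, row kept with t2 columns NULL.
- book_id=2, tier=GN: 1 matching t2 row(s), so 1 row(s) emitted.
- book_id=2, tier=JV: no t2 row matches, row kept with t2 columns NULL.
- book_id=7, tier=EZ: 1 matching t2 row(s), so 1 row(s) emitted.
- book_id=8, tier=JV: no t2 row matches, row kept with t2 columns NULL.
- book_id=5, tier=RF: no t2 row matches, row kept with t2 columns NULL.
- book_id=4, tier=GN: no t2 row matches, row kept with t2 columns NULL.
- book_id=2, tier=EZ: 1 matching t2 row(s), so 1 row(s) emitted.
- 4 t2 row(s) had no t1 match → kept, t1 columns NULL.

(Beloved, NULL); (Dracula, EZ); (Dracula, NULL); (Dune, NULL); (Giver, NULL); (Matilda, GN); (Matilda, NULL); (Walden, EZ); (NULL, GN); (NULL, JV); (NULL, RF); (NULL, RF); (NULL, NULL)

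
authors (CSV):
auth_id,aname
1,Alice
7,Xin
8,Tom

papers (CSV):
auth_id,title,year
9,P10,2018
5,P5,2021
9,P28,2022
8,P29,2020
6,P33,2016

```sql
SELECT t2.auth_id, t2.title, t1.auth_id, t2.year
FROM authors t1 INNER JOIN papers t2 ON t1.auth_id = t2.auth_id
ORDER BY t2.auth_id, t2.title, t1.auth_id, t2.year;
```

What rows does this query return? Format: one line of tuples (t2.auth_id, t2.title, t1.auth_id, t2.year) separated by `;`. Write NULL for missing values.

(8, P29, 8, 2020)

INNER JOIN keeps only pairs where the ON condition holds.
Matching on t1.auth_id = t2.auth_id.
Matched pairs: 1.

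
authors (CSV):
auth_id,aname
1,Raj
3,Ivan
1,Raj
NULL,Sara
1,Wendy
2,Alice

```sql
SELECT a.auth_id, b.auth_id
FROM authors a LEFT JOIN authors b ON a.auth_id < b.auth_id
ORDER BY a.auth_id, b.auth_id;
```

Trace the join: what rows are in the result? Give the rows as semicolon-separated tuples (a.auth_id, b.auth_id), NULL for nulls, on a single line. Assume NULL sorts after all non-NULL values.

(1, 2); (1, 2); (1, 2); (1, 3); (1, 3); (1, 3); (2, 3); (3, NULL); (NULL, NULL)

LEFT JOIN keeps every row from `authors a`; unmatched rows get NULL for `authors b`'s columns.
Matching on a.auth_id < b.auth_id. A NULL in a compared column never satisfies the condition.
Matched pairs: 7; unmatched a rows kept: 2.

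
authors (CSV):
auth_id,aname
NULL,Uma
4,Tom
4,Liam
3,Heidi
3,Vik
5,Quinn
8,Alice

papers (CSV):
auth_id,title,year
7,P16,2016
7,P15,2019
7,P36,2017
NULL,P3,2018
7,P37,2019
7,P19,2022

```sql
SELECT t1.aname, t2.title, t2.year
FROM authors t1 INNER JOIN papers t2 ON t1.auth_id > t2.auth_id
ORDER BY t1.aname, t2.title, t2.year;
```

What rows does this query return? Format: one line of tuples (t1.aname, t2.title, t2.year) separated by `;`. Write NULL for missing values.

(Alice, P15, 2019); (Alice, P16, 2016); (Alice, P19, 2022); (Alice, P36, 2017); (Alice, P37, 2019)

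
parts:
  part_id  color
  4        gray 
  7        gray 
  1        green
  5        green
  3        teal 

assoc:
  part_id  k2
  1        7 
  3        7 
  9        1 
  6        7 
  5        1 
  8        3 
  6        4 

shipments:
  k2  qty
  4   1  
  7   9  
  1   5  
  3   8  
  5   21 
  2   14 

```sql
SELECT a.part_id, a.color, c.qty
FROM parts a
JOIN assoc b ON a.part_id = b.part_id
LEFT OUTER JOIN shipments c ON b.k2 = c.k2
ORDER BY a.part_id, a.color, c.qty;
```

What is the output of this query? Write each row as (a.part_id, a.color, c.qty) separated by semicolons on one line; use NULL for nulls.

(1, green, 9); (3, teal, 9); (5, green, 5)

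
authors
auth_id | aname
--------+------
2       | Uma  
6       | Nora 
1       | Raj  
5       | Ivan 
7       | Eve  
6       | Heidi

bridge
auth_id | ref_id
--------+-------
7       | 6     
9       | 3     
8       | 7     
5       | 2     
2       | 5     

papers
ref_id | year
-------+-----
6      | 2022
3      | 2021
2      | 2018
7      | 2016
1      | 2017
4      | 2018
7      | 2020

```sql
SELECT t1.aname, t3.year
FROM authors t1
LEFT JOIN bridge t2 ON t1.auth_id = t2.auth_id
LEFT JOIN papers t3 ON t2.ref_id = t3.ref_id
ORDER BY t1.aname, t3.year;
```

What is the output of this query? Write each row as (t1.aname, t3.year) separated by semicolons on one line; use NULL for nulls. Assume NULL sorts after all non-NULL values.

Joins associate left-to-right: authors LEFT JOIN bridge on auth_id gives 6 intermediate row(s).
Then LEFT JOIN `papers t3` on ref_id: each of those 6 rows is kept; rows whose t2.ref_id has no match in t3 get NULL for t3's columns.

(Eve, 2022); (Heidi, NULL); (Ivan, 2018); (Nora, NULL); (Raj, NULL); (Uma, NULL)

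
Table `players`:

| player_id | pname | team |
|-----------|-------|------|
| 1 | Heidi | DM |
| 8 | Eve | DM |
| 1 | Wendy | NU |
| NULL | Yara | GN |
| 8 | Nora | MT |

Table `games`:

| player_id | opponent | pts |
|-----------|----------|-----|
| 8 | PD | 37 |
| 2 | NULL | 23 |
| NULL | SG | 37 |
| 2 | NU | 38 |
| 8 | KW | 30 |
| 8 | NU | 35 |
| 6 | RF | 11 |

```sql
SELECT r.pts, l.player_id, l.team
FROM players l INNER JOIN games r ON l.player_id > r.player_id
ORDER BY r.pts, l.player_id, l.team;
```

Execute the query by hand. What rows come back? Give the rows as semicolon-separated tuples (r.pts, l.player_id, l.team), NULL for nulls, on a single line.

(11, 8, DM); (11, 8, MT); (23, 8, DM); (23, 8, MT); (38, 8, DM); (38, 8, MT)

INNER JOIN keeps only pairs where the ON condition holds.
Matching on l.player_id > r.player_id. A NULL in a compared column never satisfies the condition.
- l row (player_id=1): no match → dropped.
- l row (player_id=8): matches 3 r row(s) → 3 output row(s).
- l row (player_id=1): no match → dropped.
- l row (player_id=NULL): no match → dropped.
- l row (player_id=8): matches 3 r row(s) → 3 output row(s).
After projecting and ordering:
r.pts | l.player_id | l.team
11 | 8 | DM
11 | 8 | MT
23 | 8 | DM
23 | 8 | MT
38 | 8 | DM
38 | 8 | MT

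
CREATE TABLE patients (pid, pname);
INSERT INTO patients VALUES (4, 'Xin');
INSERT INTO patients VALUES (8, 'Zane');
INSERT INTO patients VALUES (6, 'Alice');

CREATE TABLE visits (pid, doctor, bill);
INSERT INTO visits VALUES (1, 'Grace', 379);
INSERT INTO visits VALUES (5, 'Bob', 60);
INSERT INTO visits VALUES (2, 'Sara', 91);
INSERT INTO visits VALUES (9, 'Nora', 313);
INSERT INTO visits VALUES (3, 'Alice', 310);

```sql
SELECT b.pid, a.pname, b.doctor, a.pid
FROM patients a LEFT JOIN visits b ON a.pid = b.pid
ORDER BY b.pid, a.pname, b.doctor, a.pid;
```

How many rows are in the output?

LEFT JOIN keeps every row from `patients`; unmatched rows get NULL for `visits`'s columns.
Matching on a.pid = b.pid.
Matched pairs: 0; unmatched a rows kept: 3.
Total: 0 matched + 3 padded = 3 rows.

3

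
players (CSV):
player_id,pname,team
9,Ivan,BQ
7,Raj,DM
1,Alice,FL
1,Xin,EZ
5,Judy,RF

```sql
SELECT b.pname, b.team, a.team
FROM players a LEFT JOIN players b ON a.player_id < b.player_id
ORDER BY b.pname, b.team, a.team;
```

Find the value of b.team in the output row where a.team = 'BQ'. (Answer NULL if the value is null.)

NULL

LEFT JOIN keeps every row from `players a`; unmatched rows get NULL for `players b`'s columns.
Matching on a.player_id < b.player_id.
- a[0] player_id=9 → no match; kept with NULLs on the b side.
- a[1] player_id=7 → 1 match(es) in b → 1 row(s).
- a[2] player_id=1 → 3 match(es) in b → 3 row(s).
- a[3] player_id=1 → 3 match(es) in b → 3 row(s).
- a[4] player_id=5 → 2 match(es) in b → 2 row(s).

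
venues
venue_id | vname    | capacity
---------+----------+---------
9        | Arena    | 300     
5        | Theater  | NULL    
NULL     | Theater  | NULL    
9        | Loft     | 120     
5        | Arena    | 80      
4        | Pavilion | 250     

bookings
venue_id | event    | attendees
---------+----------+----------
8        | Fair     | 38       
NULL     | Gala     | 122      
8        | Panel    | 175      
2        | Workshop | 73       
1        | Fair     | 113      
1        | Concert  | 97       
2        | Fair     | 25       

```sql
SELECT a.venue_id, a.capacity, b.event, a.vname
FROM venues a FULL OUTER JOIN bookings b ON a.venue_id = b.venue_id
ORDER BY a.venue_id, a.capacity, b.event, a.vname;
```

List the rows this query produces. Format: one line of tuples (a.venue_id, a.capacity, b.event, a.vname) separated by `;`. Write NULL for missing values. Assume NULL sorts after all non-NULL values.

(4, 250, NULL, Pavilion); (5, 80, NULL, Arena); (5, NULL, NULL, Theater); (9, 120, NULL, Loft); (9, 300, NULL, Arena); (NULL, NULL, Concert, NULL); (NULL, NULL, Fair, NULL); (NULL, NULL, Fair, NULL); (NULL, NULL, Fair, NULL); (NULL, NULL, Gala, NULL); (NULL, NULL, Panel, NULL); (NULL, NULL, Workshop, NULL); (NULL, NULL, NULL, Theater)

FULL OUTER JOIN keeps every row from both sides; unmatched rows get NULL for the other side's columns.
Matching on a.venue_id = b.venue_id. A NULL in a compared column never satisfies the condition.
- a row (venue_id=9): no match → kept, b columns NULL.
- a row (venue_id=5): no match → kept, b columns NULL.
- a row (venue_id=NULL): no match → kept, b columns NULL.
- a row (venue_id=9): no match → kept, b columns NULL.
- a row (venue_id=5): no match → kept, b columns NULL.
- a row (venue_id=4): no match → kept, b columns NULL.
- 7 b row(s) had no a match → kept, a columns NULL.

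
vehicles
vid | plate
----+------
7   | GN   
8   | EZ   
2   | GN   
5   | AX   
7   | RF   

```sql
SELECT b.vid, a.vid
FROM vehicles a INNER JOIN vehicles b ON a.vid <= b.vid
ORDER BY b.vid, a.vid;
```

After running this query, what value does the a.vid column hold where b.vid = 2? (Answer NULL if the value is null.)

2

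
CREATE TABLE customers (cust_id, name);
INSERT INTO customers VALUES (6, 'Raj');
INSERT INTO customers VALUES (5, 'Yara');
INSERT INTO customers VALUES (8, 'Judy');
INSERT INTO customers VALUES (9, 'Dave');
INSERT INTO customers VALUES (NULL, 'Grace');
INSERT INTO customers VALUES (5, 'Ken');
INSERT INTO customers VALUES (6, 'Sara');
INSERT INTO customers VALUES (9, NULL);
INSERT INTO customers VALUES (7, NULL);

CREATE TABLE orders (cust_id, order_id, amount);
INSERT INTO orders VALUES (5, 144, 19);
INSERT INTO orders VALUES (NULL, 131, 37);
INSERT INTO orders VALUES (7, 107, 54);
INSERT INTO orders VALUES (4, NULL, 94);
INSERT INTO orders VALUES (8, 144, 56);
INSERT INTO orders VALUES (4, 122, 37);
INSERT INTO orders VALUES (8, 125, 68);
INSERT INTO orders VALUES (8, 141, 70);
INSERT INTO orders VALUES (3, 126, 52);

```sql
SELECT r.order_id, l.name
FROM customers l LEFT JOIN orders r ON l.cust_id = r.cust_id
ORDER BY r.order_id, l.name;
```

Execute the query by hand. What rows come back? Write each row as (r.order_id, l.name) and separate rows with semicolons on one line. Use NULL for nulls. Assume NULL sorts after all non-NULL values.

LEFT JOIN keeps every row from `customers`; unmatched rows get NULL for `orders`'s columns.
Matching on l.cust_id = r.cust_id. A NULL in a compared column never satisfies the condition.
- cust_id=6: no r row matches, row kept with r columns NULL.
- cust_id=5: 1 matching r row(s), so 1 row(s) emitted.
- cust_id=8: 3 matching r row(s), so 3 row(s) emitted.
- cust_id=9: no r row matches, row kept with r columns NULL.
- cust_id=NULL: no r row matches, row kept with r columns NULL.
- cust_id=5: 1 matching r row(s), so 1 row(s) emitted.
- cust_id=6: no r row matches, row kept with r columns NULL.
- cust_id=9: no r row matches, row kept with r columns NULL.
- cust_id=7: 1 matching r row(s), so 1 row(s) emitted.

(107, NULL); (125, Judy); (141, Judy); (144, Judy); (144, Ken); (144, Yara); (NULL, Dave); (NULL, Grace); (NULL, Raj); (NULL, Sara); (NULL, NULL)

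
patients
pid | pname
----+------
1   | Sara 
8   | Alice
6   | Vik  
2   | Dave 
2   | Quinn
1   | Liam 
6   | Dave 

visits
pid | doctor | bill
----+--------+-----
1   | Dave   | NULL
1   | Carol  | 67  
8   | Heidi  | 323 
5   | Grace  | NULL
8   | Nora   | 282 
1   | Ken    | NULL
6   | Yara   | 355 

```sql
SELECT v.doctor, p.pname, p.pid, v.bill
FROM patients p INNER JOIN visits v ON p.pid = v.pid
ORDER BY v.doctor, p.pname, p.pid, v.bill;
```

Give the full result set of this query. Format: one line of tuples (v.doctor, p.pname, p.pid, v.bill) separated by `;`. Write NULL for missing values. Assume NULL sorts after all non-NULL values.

INNER JOIN keeps only pairs where the ON condition holds.
Matching on p.pid = v.pid.
Matched pairs: 10.

(Carol, Liam, 1, 67); (Carol, Sara, 1, 67); (Dave, Liam, 1, NULL); (Dave, Sara, 1, NULL); (Heidi, Alice, 8, 323); (Ken, Liam, 1, NULL); (Ken, Sara, 1, NULL); (Nora, Alice, 8, 282); (Yara, Dave, 6, 355); (Yara, Vik, 6, 355)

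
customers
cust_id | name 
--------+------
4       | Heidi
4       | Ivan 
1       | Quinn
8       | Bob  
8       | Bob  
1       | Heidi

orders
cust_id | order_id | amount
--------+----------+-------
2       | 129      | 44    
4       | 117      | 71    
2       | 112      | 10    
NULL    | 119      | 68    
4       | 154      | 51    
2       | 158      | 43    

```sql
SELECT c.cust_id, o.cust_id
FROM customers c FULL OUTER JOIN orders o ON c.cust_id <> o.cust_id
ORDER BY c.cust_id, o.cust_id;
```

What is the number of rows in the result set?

27

FULL OUTER JOIN keeps every row from both sides; unmatched rows get NULL for the other side's columns.
Matching on c.cust_id <> o.cust_id. A NULL in a compared column never satisfies the condition.
- c (cust_id=4) pairs with 3 row(s) of o.
- c (cust_id=4) pairs with 3 row(s) of o.
- c (cust_id=1) pairs with 5 row(s) of o.
- c (cust_id=8) pairs with 5 row(s) of o.
- c (cust_id=8) pairs with 5 row(s) of o.
- c (cust_id=1) pairs with 5 row(s) of o.
- 1 o row(s) had no c match → kept, c columns NULL.
Total: 26 matched + 1 padded = 27 rows.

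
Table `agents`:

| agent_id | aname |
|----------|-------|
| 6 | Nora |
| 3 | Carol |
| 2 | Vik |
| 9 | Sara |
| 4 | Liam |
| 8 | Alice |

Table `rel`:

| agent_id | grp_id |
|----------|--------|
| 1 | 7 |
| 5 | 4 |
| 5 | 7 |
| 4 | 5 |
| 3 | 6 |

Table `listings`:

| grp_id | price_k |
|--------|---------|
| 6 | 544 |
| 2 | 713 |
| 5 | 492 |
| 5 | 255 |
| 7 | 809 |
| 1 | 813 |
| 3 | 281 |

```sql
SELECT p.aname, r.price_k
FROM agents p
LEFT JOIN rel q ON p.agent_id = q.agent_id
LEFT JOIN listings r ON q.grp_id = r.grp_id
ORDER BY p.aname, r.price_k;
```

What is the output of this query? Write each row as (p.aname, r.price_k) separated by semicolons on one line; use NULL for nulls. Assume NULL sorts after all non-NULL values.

(Alice, NULL); (Carol, 544); (Liam, 255); (Liam, 492); (Nora, NULL); (Sara, NULL); (Vik, NULL)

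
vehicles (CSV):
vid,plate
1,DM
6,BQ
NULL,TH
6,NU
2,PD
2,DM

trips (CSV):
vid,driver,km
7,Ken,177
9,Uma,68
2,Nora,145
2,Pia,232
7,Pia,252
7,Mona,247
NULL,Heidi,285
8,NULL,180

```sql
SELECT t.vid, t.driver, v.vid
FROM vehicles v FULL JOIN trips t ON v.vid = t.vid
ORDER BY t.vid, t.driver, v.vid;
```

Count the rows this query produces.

14

FULL OUTER JOIN keeps every row from both sides; unmatched rows get NULL for the other side's columns.
Matching on v.vid = t.vid. A NULL in a compared column never satisfies the condition.
Matched pairs: 4; unmatched v rows kept: 4; unmatched t rows kept: 6.
Total: 4 matched + 10 padded = 14 rows.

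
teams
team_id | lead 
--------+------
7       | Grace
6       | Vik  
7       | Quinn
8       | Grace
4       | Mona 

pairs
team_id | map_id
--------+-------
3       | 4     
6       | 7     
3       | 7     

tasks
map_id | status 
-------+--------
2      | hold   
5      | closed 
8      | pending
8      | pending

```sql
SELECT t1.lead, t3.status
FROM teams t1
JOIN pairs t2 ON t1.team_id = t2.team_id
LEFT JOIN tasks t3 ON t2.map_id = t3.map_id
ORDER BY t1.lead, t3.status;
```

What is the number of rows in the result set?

1

Step 1 — t1 INNER JOIN t2 on team_id → 1 row(s).
Then LEFT JOIN `tasks t3` on map_id: each of those 1 rows is kept; rows whose t2.map_id has no match in t3 get NULL for t3's columns.
Result: 1 row(s).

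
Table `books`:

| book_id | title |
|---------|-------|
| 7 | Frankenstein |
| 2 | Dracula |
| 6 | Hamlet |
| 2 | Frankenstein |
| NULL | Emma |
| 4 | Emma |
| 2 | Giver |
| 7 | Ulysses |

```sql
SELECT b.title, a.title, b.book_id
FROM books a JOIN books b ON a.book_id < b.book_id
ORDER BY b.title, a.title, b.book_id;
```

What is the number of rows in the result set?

17

INNER JOIN keeps only pairs where the ON condition holds.
Matching on a.book_id < b.book_id. A NULL in a compared column never satisfies the condition.
- book_id=7: no matching b row, dropped.
- book_id=2: 4 matching b row(s), so 4 row(s) emitted.
- book_id=6: 2 matching b row(s), so 2 row(s) emitted.
- book_id=2: 4 matching b row(s), so 4 row(s) emitted.
- book_id=NULL: no matching b row, dropped.
- book_id=4: 3 matching b row(s), so 3 row(s) emitted.
- book_id=2: 4 matching b row(s), so 4 row(s) emitted.
- book_id=7: no matching b row, dropped.
Total: 17 rows.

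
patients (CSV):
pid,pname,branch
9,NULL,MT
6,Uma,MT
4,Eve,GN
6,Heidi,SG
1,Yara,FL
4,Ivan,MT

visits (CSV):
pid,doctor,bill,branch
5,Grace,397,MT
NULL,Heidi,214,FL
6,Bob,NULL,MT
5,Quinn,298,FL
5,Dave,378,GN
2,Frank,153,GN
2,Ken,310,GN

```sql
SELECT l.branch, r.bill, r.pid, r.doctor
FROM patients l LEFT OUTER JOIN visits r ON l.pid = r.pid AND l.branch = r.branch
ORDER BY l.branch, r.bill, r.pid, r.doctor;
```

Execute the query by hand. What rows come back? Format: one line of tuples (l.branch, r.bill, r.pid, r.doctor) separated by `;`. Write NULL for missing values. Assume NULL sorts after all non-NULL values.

LEFT JOIN keeps every row from `patients`; unmatched rows get NULL for `visits`'s columns.
Matching on l.pid = r.pid AND l.branch = r.branch. A NULL in a compared column never satisfies the condition.
- pid=9, branch=MT: no r row matches, row kept with r columns NULL.
- pid=6, branch=MT: 1 matching r row(s), so 1 row(s) emitted.
- pid=4, branch=GN: no r row matches, row kept with r columns NULL.
- pid=6, branch=SG: no r row matches, row kept with r columns NULL.
- pid=1, branch=FL: no r row matches, row kept with r columns NULL.
- pid=4, branch=MT: no r row matches, row kept with r columns NULL.
After projecting and ordering:
l.branch | r.bill | r.pid | r.doctor
FL | NULL | NULL | NULL
GN | NULL | NULL | NULL
MT | NULL | 6 | Bob
MT | NULL | NULL | NULL
MT | NULL | NULL | NULL
SG | NULL | NULL | NULL

(FL, NULL, NULL, NULL); (GN, NULL, NULL, NULL); (MT, NULL, 6, Bob); (MT, NULL, NULL, NULL); (MT, NULL, NULL, NULL); (SG, NULL, NULL, NULL)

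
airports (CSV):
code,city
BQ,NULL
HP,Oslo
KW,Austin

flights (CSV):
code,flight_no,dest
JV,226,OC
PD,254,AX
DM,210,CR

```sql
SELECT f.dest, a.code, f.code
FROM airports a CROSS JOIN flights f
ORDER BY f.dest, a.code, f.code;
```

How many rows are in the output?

9

CROSS JOIN pairs every row of `airports` with every row of `flights`: 3 × 3 = 9 rows.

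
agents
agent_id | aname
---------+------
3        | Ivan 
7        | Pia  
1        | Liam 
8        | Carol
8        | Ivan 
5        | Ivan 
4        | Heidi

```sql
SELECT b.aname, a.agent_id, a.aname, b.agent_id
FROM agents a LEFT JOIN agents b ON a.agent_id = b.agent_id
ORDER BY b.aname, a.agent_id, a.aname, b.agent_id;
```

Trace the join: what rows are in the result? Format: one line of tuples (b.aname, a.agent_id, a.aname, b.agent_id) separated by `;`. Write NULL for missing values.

(Carol, 8, Carol, 8); (Carol, 8, Ivan, 8); (Heidi, 4, Heidi, 4); (Ivan, 3, Ivan, 3); (Ivan, 5, Ivan, 5); (Ivan, 8, Carol, 8); (Ivan, 8, Ivan, 8); (Liam, 1, Liam, 1); (Pia, 7, Pia, 7)

LEFT JOIN keeps every row from `agents a`; unmatched rows get NULL for `agents b`'s columns.
Matching on a.agent_id = b.agent_id.
- a row (agent_id=3): matches 1 b row(s) → 1 output row(s).
- a row (agent_id=7): matches 1 b row(s) → 1 output row(s).
- a row (agent_id=1): matches 1 b row(s) → 1 output row(s).
- a row (agent_id=8): matches 2 b row(s) → 2 output row(s).
- a row (agent_id=8): matches 2 b row(s) → 2 output row(s).
- a row (agent_id=5): matches 1 b row(s) → 1 output row(s).
- a row (agent_id=4): matches 1 b row(s) → 1 output row(s).
After projecting and ordering:
b.aname | a.agent_id | a.aname | b.agent_id
Carol | 8 | Carol | 8
Carol | 8 | Ivan | 8
Heidi | 4 | Heidi | 4
Ivan | 3 | Ivan | 3
Ivan | 5 | Ivan | 5
Ivan | 8 | Carol | 8
Ivan | 8 | Ivan | 8
Liam | 1 | Liam | 1
Pia | 7 | Pia | 7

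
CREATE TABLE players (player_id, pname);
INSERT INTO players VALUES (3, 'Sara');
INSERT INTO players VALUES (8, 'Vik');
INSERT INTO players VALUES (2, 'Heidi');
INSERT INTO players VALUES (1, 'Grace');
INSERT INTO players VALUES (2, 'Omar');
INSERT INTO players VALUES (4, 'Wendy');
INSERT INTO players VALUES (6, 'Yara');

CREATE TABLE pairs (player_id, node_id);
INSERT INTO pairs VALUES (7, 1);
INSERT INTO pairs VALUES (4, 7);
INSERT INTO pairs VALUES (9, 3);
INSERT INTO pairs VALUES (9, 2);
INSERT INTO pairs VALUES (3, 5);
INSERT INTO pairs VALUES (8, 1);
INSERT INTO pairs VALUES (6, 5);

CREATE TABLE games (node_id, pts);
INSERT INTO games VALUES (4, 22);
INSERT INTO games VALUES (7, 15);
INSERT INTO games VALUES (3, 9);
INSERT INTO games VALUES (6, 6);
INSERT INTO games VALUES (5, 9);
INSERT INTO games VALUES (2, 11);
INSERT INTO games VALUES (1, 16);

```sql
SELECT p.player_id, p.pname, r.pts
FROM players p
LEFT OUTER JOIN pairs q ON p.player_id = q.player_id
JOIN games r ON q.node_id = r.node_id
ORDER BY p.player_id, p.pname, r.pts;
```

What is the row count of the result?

Step 1 — p LEFT JOIN q on player_id → 7 row(s).
Then INNER JOIN `games r` on node_id: keep only rows whose q.node_id appears in r.
Result: 4 row(s).

4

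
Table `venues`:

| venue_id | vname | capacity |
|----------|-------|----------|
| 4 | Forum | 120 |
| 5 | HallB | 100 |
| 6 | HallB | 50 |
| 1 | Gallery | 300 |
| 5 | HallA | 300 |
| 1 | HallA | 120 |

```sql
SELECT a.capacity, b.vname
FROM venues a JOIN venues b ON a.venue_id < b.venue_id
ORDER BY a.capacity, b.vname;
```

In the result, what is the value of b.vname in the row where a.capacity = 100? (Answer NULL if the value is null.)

INNER JOIN keeps only pairs where the ON condition holds.
Matching on a.venue_id < b.venue_id.
- a[0] venue_id=4 → 3 match(es) in b → 3 row(s).
- a[1] venue_id=5 → 1 match(es) in b → 1 row(s).
- a[2] venue_id=6 → no match; dropped.
- a[3] venue_id=1 → 4 match(es) in b → 4 row(s).
- a[4] venue_id=5 → 1 match(es) in b → 1 row(s).
- a[5] venue_id=1 → 4 match(es) in b → 4 row(s).

HallB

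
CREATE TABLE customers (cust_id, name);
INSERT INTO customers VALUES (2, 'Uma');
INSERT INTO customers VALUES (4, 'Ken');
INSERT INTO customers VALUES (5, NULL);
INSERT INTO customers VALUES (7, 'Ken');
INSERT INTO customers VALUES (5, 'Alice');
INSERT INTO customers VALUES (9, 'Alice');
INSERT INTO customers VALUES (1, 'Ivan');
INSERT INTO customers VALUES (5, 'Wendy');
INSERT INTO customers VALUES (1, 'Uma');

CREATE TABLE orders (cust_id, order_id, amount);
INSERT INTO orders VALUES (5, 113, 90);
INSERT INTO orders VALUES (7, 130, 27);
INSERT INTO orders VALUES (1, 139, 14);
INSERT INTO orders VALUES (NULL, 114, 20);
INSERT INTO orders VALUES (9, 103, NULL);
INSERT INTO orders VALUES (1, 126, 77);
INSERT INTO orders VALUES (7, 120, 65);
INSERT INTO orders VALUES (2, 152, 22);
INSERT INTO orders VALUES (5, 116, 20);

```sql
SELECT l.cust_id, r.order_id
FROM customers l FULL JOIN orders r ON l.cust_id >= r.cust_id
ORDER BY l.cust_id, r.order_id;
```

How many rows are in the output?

41

FULL OUTER JOIN keeps every row from both sides; unmatched rows get NULL for the other side's columns.
Matching on l.cust_id >= r.cust_id. A NULL in a compared column never satisfies the condition.
- l[0] cust_id=2 → 3 match(es) in r → 3 row(s).
- l[1] cust_id=4 → 3 match(es) in r → 3 row(s).
- l[2] cust_id=5 → 5 match(es) in r → 5 row(s).
- l[3] cust_id=7 → 7 match(es) in r → 7 row(s).
- l[4] cust_id=5 → 5 match(es) in r → 5 row(s).
- l[5] cust_id=9 → 8 match(es) in r → 8 row(s).
- l[6] cust_id=1 → 2 match(es) in r → 2 row(s).
- l[7] cust_id=5 → 5 match(es) in r → 5 row(s).
- l[8] cust_id=1 → 2 match(es) in r → 2 row(s).
- 1 r row(s) had no l match → kept, l columns NULL.
Total: 40 matched + 1 padded = 41 rows.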